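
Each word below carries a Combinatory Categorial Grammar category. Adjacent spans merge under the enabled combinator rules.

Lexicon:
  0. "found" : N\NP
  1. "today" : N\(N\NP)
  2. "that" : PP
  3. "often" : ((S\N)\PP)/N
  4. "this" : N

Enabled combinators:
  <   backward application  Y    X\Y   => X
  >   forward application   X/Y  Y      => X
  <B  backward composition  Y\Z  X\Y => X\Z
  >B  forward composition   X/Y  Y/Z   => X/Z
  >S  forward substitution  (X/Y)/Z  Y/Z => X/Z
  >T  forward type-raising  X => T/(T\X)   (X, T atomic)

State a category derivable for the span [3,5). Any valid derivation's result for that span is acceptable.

(S\N)\PP

[0,5] S   <
  [0,2] N   <
    [0,1] "found" : N\NP
    [1,2] "today" : N\(N\NP)
  [2,5] S\N   <
    [2,3] "that" : PP
    [3,5] (S\N)\PP   >
      [3,4] "often" : ((S\N)\PP)/N
      [4,5] "this" : N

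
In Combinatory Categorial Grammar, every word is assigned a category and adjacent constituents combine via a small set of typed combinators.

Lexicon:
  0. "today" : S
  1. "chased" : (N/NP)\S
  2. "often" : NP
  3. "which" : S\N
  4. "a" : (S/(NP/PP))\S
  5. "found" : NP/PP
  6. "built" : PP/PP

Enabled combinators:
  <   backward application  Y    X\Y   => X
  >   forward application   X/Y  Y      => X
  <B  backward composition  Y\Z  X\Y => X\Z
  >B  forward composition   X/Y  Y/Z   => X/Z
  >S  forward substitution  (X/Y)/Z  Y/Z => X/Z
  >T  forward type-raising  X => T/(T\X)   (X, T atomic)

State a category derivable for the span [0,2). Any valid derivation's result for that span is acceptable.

N/NP

[0,7] S   >
  [0,5] S/(NP/PP)   <
    [0,4] S   <
      [0,3] N   >
        [0,2] N/NP   <
          [0,1] "today" : S
          [1,2] "chased" : (N/NP)\S
        [2,3] "often" : NP
      [3,4] "which" : S\N
    [4,5] "a" : (S/(NP/PP))\S
  [5,7] NP/PP   >B
    [5,6] "found" : NP/PP
    [6,7] "built" : PP/PP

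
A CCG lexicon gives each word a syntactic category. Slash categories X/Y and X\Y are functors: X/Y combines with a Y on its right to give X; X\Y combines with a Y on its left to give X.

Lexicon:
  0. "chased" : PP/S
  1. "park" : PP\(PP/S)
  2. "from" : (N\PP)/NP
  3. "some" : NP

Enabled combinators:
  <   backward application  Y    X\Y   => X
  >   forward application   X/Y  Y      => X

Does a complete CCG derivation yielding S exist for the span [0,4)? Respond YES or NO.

PP/S PP\(PP/S) (N\PP)/NP NP
CKY chart[0,4] = {N}; S ∉ chart

NO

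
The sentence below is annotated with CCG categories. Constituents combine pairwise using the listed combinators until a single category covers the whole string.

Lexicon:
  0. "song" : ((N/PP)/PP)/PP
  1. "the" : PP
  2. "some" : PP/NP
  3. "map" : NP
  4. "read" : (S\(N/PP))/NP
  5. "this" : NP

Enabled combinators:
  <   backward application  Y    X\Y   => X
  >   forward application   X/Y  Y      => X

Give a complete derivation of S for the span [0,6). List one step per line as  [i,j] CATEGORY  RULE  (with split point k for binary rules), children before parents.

[0,1] ((N/PP)/PP)/PP  lex  "song"
[1,2] PP  lex  "the"
[0,2] (N/PP)/PP  >  k=1
[2,3] PP/NP  lex  "some"
[3,4] NP  lex  "map"
[2,4] PP  >  k=3
[0,4] N/PP  >  k=2
[4,5] (S\(N/PP))/NP  lex  "read"
[5,6] NP  lex  "this"
[4,6] S\(N/PP)  >  k=5
[0,6] S  <  k=4

[0,6] S   <
  [0,4] N/PP   >
    [0,2] (N/PP)/PP   >
      [0,1] "song" : ((N/PP)/PP)/PP
      [1,2] "the" : PP
    [2,4] PP   >
      [2,3] "some" : PP/NP
      [3,4] "map" : NP
  [4,6] S\(N/PP)   >
    [4,5] "read" : (S\(N/PP))/NP
    [5,6] "this" : NP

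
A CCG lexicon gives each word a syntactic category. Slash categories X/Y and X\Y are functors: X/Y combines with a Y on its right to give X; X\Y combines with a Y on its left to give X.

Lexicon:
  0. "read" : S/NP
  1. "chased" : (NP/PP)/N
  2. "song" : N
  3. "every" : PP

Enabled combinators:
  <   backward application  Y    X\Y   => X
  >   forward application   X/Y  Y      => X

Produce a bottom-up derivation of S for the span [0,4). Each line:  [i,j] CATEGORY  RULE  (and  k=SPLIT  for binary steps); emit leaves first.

[0,4] S   >
  [0,1] "read" : S/NP
  [1,4] NP   >
    [1,3] NP/PP   >
      [1,2] "chased" : (NP/PP)/N
      [2,3] "song" : N
    [3,4] "every" : PP

[0,1] S/NP  lex  "read"
[1,2] (NP/PP)/N  lex  "chased"
[2,3] N  lex  "song"
[1,3] NP/PP  >  k=2
[3,4] PP  lex  "every"
[1,4] NP  >  k=3
[0,4] S  >  k=1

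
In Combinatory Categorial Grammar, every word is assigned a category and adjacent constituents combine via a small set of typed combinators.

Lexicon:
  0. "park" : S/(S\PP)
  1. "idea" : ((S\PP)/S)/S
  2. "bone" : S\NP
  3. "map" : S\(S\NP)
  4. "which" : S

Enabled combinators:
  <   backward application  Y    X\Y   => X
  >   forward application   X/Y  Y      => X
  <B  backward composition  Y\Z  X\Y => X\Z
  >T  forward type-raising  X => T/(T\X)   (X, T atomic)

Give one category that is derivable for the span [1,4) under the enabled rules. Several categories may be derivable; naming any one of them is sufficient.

[0,5] S   >
  [0,1] "park" : S/(S\PP)
  [1,5] S\PP   >
    [1,4] (S\PP)/S   >
      [1,2] "idea" : ((S\PP)/S)/S
      [2,4] S   <
        [2,3] "bone" : S\NP
        [3,4] "map" : S\(S\NP)
    [4,5] "which" : S

(S\PP)/S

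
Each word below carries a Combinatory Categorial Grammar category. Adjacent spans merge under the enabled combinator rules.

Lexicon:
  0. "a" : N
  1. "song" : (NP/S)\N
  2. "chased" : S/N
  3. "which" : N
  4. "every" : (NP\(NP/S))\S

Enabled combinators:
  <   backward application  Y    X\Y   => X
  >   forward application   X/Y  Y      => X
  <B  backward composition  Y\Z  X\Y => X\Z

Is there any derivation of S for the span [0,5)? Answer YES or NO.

NO

N (NP/S)\N S/N N (NP\(NP/S))\S
CKY chart[0,5] = {NP}; S ∉ chart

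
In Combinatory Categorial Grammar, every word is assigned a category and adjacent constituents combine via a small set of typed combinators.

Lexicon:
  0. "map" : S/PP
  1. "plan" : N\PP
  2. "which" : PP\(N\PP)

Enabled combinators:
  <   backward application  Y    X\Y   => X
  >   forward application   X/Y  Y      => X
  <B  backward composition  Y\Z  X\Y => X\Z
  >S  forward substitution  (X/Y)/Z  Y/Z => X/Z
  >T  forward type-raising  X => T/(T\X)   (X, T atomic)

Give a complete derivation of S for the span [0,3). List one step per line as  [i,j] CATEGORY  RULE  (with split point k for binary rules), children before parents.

[0,1] S/PP  lex  "map"
[1,2] N\PP  lex  "plan"
[2,3] PP\(N\PP)  lex  "which"
[1,3] PP  <  k=2
[0,3] S  >  k=1

[0,3] S   >
  [0,1] "map" : S/PP
  [1,3] PP   <
    [1,2] "plan" : N\PP
    [2,3] "which" : PP\(N\PP)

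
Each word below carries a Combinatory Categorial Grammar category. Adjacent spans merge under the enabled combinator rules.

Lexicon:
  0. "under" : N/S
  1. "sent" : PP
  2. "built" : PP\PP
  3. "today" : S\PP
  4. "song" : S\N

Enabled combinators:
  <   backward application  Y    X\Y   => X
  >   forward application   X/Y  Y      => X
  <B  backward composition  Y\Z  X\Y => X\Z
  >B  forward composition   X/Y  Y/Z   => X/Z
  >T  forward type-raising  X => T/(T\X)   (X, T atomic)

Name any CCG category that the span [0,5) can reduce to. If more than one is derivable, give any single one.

S

[0,5] S   <
  [0,4] N   >
    [0,1] "under" : N/S
    [1,4] S   <
      [1,2] "sent" : PP
      [2,4] S\PP   <B
        [2,3] "built" : PP\PP
        [3,4] "today" : S\PP
  [4,5] "song" : S\N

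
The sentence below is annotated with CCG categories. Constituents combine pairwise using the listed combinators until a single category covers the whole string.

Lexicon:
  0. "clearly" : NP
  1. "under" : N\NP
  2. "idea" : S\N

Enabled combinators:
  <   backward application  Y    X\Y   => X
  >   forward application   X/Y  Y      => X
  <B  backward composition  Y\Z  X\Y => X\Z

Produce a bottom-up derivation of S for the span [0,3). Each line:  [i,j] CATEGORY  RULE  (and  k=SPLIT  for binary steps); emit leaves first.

[0,3] S   <
  [0,1] "clearly" : NP
  [1,3] S\NP   <B
    [1,2] "under" : N\NP
    [2,3] "idea" : S\N

[0,1] NP  lex  "clearly"
[1,2] N\NP  lex  "under"
[2,3] S\N  lex  "idea"
[1,3] S\NP  <B  k=2
[0,3] S  <  k=1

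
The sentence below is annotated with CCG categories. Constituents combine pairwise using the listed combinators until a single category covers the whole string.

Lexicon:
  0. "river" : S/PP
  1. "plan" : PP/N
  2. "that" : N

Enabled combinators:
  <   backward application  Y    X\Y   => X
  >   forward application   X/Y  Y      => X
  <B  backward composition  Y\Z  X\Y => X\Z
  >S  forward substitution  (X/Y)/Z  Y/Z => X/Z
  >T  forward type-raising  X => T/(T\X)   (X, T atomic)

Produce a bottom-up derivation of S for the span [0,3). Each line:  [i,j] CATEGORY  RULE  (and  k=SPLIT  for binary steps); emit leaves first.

[0,1] S/PP  lex  "river"
[1,2] PP/N  lex  "plan"
[2,3] N  lex  "that"
[1,3] PP  >  k=2
[0,3] S  >  k=1

[0,3] S   >
  [0,1] "river" : S/PP
  [1,3] PP   >
    [1,2] "plan" : PP/N
    [2,3] "that" : N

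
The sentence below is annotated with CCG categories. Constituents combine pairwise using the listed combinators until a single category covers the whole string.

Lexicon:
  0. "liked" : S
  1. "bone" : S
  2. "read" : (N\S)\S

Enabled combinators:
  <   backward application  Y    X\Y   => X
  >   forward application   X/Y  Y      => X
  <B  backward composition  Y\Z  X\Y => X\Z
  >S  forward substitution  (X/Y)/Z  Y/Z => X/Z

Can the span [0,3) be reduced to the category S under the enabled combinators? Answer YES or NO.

NO

S S (N\S)\S
CKY chart[0,3] = {N}; S ∉ chart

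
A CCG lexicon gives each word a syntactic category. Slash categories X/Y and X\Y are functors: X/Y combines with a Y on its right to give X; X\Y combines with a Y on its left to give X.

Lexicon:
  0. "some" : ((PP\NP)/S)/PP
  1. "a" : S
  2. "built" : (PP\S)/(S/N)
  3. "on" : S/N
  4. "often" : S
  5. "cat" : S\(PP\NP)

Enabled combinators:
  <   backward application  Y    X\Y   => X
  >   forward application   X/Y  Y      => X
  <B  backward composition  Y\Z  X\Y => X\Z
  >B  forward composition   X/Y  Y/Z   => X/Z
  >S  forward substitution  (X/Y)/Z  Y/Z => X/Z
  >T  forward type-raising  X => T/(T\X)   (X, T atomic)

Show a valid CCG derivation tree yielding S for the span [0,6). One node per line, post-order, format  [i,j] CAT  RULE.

[0,1] ((PP\NP)/S)/PP  lex  "some"
[1,2] S  lex  "a"
[1,2] PP/(PP\S)  >T
[2,3] (PP\S)/(S/N)  lex  "built"
[3,4] S/N  lex  "on"
[2,4] PP\S  >  k=3
[1,4] PP  >  k=2
[0,4] (PP\NP)/S  >  k=1
[4,5] S  lex  "often"
[0,5] PP\NP  >  k=4
[5,6] S\(PP\NP)  lex  "cat"
[0,6] S  <  k=5

[0,6] S   <
  [0,5] PP\NP   >
    [0,4] (PP\NP)/S   >
      [0,1] "some" : ((PP\NP)/S)/PP
      [1,4] PP   >
        [1,2] PP/(PP\S)   >T
          [1,2] "a" : S
        [2,4] PP\S   >
          [2,3] "built" : (PP\S)/(S/N)
          [3,4] "on" : S/N
    [4,5] "often" : S
  [5,6] "cat" : S\(PP\NP)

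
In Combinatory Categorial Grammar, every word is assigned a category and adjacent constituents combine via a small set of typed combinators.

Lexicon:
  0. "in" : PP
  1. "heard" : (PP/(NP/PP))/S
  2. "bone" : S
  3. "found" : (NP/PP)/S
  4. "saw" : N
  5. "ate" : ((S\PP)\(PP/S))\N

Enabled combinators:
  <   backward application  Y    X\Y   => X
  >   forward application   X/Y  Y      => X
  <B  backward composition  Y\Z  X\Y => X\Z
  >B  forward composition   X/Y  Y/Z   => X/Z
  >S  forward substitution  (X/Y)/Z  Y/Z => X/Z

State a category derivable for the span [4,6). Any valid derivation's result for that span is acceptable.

[0,6] S   <
  [0,1] "in" : PP
  [1,6] S\PP   <
    [1,4] PP/S   >B
      [1,3] PP/(NP/PP)   >
        [1,2] "heard" : (PP/(NP/PP))/S
        [2,3] "bone" : S
      [3,4] "found" : (NP/PP)/S
    [4,6] (S\PP)\(PP/S)   <
      [4,5] "saw" : N
      [5,6] "ate" : ((S\PP)\(PP/S))\N

(S\PP)\(PP/S)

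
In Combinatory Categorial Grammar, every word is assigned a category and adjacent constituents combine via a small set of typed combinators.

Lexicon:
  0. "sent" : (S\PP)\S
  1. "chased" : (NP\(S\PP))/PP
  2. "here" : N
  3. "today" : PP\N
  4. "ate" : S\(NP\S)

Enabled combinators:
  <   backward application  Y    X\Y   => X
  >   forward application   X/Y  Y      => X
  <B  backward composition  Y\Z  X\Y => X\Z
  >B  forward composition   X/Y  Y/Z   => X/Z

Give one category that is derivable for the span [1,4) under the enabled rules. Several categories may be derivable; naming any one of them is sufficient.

NP\(S\PP)

[0,5] S   <
  [0,4] NP\S   <B
    [0,1] "sent" : (S\PP)\S
    [1,4] NP\(S\PP)   >
      [1,2] "chased" : (NP\(S\PP))/PP
      [2,4] PP   <
        [2,3] "here" : N
        [3,4] "today" : PP\N
  [4,5] "ate" : S\(NP\S)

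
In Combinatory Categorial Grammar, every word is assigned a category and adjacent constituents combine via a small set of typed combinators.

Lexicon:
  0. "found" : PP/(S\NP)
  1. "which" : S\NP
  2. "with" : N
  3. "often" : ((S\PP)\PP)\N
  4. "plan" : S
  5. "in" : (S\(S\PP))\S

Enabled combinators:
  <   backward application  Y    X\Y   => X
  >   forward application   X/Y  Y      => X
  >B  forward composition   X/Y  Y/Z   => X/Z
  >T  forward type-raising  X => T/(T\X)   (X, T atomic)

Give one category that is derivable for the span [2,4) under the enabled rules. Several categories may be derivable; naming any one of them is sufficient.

(S\PP)\PP

[0,6] S   <
  [0,4] S\PP   <
    [0,2] PP   >
      [0,1] "found" : PP/(S\NP)
      [1,2] "which" : S\NP
    [2,4] (S\PP)\PP   <
      [2,3] "with" : N
      [3,4] "often" : ((S\PP)\PP)\N
  [4,6] S\(S\PP)   <
    [4,5] "plan" : S
    [5,6] "in" : (S\(S\PP))\S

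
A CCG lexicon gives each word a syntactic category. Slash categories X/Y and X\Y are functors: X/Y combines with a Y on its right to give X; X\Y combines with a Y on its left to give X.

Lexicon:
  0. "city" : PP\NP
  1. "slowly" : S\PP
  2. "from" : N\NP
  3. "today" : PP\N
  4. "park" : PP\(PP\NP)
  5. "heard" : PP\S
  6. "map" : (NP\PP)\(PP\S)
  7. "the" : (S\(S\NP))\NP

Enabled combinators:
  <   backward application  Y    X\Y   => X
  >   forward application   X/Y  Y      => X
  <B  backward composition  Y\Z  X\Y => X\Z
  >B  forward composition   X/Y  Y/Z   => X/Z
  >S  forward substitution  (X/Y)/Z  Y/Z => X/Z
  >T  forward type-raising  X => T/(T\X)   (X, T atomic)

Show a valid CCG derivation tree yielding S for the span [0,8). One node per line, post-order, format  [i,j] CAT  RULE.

[0,1] PP\NP  lex  "city"
[1,2] S\PP  lex  "slowly"
[0,2] S\NP  <B  k=1
[2,3] N\NP  lex  "from"
[3,4] PP\N  lex  "today"
[2,4] PP\NP  <B  k=3
[4,5] PP\(PP\NP)  lex  "park"
[2,5] PP  <  k=4
[5,6] PP\S  lex  "heard"
[6,7] (NP\PP)\(PP\S)  lex  "map"
[5,7] NP\PP  <  k=6
[2,7] NP  <  k=5
[7,8] (S\(S\NP))\NP  lex  "the"
[2,8] S\(S\NP)  <  k=7
[0,8] S  <  k=2

[0,8] S   <
  [0,2] S\NP   <B
    [0,1] "city" : PP\NP
    [1,2] "slowly" : S\PP
  [2,8] S\(S\NP)   <
    [2,7] NP   <
      [2,5] PP   <
        [2,4] PP\NP   <B
          [2,3] "from" : N\NP
          [3,4] "today" : PP\N
        [4,5] "park" : PP\(PP\NP)
      [5,7] NP\PP   <
        [5,6] "heard" : PP\S
        [6,7] "map" : (NP\PP)\(PP\S)
    [7,8] "the" : (S\(S\NP))\NP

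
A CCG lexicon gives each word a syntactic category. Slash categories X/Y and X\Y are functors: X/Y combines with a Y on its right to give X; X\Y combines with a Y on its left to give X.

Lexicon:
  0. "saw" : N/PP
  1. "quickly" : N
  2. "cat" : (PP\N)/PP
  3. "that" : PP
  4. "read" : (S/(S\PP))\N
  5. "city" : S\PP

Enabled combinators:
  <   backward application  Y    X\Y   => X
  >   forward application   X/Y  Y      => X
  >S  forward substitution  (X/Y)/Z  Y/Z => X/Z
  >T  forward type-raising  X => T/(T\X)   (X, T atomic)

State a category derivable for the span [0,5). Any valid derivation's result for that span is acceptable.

S/(S\PP)

[0,6] S   >
  [0,5] S/(S\PP)   <
    [0,4] N   >
      [0,1] "saw" : N/PP
      [1,4] PP   <
        [1,2] "quickly" : N
        [2,4] PP\N   >
          [2,3] "cat" : (PP\N)/PP
          [3,4] "that" : PP
    [4,5] "read" : (S/(S\PP))\N
  [5,6] "city" : S\PP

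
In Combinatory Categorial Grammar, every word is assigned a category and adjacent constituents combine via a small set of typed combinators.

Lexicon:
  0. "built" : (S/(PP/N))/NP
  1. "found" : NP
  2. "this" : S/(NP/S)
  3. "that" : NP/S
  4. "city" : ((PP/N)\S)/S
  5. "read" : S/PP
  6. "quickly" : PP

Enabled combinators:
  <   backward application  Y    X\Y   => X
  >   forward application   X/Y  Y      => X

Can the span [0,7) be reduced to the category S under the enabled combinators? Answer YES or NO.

[0,7] S   >
  [0,2] S/(PP/N)   >
    [0,1] "built" : (S/(PP/N))/NP
    [1,2] "found" : NP
  [2,7] PP/N   <
    [2,4] S   >
      [2,3] "this" : S/(NP/S)
      [3,4] "that" : NP/S
    [4,7] (PP/N)\S   >
      [4,5] "city" : ((PP/N)\S)/S
      [5,7] S   >
        [5,6] "read" : S/PP
        [6,7] "quickly" : PP

YES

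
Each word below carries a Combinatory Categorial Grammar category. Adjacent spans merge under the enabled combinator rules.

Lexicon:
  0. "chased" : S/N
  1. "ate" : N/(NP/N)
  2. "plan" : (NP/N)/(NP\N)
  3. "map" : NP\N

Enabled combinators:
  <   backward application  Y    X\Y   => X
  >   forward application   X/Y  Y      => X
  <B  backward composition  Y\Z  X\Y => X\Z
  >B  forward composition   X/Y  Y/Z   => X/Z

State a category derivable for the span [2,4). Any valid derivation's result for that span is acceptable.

[0,4] S   >
  [0,1] "chased" : S/N
  [1,4] N   >
    [1,2] "ate" : N/(NP/N)
    [2,4] NP/N   >
      [2,3] "plan" : (NP/N)/(NP\N)
      [3,4] "map" : NP\N

NP/N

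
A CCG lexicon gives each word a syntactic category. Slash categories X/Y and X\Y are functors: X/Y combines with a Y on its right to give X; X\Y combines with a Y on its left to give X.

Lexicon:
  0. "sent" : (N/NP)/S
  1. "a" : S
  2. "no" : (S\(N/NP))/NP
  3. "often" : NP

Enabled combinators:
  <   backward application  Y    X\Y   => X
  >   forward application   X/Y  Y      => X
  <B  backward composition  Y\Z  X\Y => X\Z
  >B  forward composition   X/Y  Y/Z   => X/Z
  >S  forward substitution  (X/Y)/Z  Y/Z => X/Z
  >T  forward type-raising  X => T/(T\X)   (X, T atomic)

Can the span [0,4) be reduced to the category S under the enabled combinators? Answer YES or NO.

[0,4] S   <
  [0,2] N/NP   >
    [0,1] "sent" : (N/NP)/S
    [1,2] "a" : S
  [2,4] S\(N/NP)   >
    [2,3] "no" : (S\(N/NP))/NP
    [3,4] "often" : NP

YES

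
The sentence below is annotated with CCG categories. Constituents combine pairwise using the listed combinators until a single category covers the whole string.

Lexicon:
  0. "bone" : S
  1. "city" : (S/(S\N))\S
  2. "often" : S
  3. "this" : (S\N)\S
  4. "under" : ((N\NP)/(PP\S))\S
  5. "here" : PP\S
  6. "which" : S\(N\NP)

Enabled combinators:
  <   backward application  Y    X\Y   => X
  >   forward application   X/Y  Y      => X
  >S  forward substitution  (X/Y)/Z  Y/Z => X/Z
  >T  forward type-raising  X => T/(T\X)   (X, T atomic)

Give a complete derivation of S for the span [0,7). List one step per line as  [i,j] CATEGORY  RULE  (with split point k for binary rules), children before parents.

[0,1] S  lex  "bone"
[1,2] (S/(S\N))\S  lex  "city"
[0,2] S/(S\N)  <  k=1
[2,3] S  lex  "often"
[3,4] (S\N)\S  lex  "this"
[2,4] S\N  <  k=3
[0,4] S  >  k=2
[4,5] ((N\NP)/(PP\S))\S  lex  "under"
[0,5] (N\NP)/(PP\S)  <  k=4
[5,6] PP\S  lex  "here"
[0,6] N\NP  >  k=5
[6,7] S\(N\NP)  lex  "which"
[0,7] S  <  k=6

[0,7] S   <
  [0,6] N\NP   >
    [0,5] (N\NP)/(PP\S)   <
      [0,4] S   >
        [0,2] S/(S\N)   <
          [0,1] "bone" : S
          [1,2] "city" : (S/(S\N))\S
        [2,4] S\N   <
          [2,3] "often" : S
          [3,4] "this" : (S\N)\S
      [4,5] "under" : ((N\NP)/(PP\S))\S
    [5,6] "here" : PP\S
  [6,7] "which" : S\(N\NP)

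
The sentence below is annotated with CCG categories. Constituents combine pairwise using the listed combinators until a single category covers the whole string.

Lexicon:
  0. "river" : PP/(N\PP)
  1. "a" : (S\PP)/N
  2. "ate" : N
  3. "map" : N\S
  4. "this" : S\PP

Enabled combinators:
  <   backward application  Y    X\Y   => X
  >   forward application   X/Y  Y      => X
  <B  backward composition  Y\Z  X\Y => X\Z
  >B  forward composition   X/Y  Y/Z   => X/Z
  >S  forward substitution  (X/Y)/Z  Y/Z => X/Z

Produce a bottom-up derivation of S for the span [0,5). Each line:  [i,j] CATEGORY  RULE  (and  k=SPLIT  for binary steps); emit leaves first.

[0,1] PP/(N\PP)  lex  "river"
[1,2] (S\PP)/N  lex  "a"
[2,3] N  lex  "ate"
[1,3] S\PP  >  k=2
[3,4] N\S  lex  "map"
[1,4] N\PP  <B  k=3
[0,4] PP  >  k=1
[4,5] S\PP  lex  "this"
[0,5] S  <  k=4

[0,5] S   <
  [0,4] PP   >
    [0,1] "river" : PP/(N\PP)
    [1,4] N\PP   <B
      [1,3] S\PP   >
        [1,2] "a" : (S\PP)/N
        [2,3] "ate" : N
      [3,4] "map" : N\S
  [4,5] "this" : S\PP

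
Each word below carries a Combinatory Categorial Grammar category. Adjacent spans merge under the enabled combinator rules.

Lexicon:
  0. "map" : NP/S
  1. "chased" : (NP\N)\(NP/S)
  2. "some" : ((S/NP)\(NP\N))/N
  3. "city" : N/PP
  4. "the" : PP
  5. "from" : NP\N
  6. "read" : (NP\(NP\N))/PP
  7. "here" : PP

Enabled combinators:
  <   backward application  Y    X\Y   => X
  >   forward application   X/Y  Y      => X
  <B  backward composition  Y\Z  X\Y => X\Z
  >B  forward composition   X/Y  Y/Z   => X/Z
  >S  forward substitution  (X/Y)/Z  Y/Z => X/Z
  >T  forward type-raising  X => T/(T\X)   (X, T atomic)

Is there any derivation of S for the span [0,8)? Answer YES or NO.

[0,8] S   >
  [0,5] S/NP   <
    [0,2] NP\N   <
      [0,1] "map" : NP/S
      [1,2] "chased" : (NP\N)\(NP/S)
    [2,5] (S/NP)\(NP\N)   >
      [2,3] "some" : ((S/NP)\(NP\N))/N
      [3,5] N   >
        [3,4] "city" : N/PP
        [4,5] "the" : PP
  [5,8] NP   <
    [5,6] "from" : NP\N
    [6,8] NP\(NP\N)   >
      [6,7] "read" : (NP\(NP\N))/PP
      [7,8] "here" : PP

YES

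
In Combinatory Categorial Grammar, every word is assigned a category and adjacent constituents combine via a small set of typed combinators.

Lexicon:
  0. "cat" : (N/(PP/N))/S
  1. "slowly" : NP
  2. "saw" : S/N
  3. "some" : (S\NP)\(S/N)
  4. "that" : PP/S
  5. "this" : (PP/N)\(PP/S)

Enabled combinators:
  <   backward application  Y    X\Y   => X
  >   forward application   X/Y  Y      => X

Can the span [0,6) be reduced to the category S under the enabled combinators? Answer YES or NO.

NO

(N/(PP/N))/S NP S/N (S\NP)\(S/N) PP/S (PP/N)\(PP/S)
CKY chart[0,6] = {N}; S ∉ chart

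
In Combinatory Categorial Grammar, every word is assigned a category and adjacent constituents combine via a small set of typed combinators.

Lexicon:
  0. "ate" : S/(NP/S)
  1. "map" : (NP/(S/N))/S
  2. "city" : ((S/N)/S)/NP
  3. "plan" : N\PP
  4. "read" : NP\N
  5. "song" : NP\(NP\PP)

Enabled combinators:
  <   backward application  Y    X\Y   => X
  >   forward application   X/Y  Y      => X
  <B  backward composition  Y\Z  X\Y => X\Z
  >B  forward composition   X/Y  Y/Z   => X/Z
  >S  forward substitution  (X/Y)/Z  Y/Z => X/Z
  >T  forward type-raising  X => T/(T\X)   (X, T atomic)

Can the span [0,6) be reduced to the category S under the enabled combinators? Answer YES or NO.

[0,6] S   >
  [0,1] "ate" : S/(NP/S)
  [1,6] NP/S   >S
    [1,2] "map" : (NP/(S/N))/S
    [2,6] (S/N)/S   >
      [2,3] "city" : ((S/N)/S)/NP
      [3,6] NP   <
        [3,5] NP\PP   <B
          [3,4] "plan" : N\PP
          [4,5] "read" : NP\N
        [5,6] "song" : NP\(NP\PP)

YES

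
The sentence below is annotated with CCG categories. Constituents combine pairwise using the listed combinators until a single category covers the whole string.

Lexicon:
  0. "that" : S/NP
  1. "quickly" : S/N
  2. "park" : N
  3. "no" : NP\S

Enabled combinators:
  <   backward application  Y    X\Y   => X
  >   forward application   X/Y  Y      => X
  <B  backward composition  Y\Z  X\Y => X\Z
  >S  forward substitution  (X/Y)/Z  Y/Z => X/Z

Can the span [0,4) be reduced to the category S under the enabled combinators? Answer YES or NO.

YES

[0,4] S   >
  [0,1] "that" : S/NP
  [1,4] NP   <
    [1,3] S   >
      [1,2] "quickly" : S/N
      [2,3] "park" : N
    [3,4] "no" : NP\S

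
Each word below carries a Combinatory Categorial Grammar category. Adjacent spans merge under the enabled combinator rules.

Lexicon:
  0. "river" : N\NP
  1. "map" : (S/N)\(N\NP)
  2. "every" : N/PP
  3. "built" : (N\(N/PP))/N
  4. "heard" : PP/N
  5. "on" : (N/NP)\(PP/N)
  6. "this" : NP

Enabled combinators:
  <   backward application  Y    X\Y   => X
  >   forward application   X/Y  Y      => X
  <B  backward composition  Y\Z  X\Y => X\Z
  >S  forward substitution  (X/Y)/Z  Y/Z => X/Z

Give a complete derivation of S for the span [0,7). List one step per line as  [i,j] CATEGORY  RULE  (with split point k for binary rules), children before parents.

[0,7] S   >
  [0,2] S/N   <
    [0,1] "river" : N\NP
    [1,2] "map" : (S/N)\(N\NP)
  [2,7] N   <
    [2,3] "every" : N/PP
    [3,7] N\(N/PP)   >
      [3,4] "built" : (N\(N/PP))/N
      [4,7] N   >
        [4,6] N/NP   <
          [4,5] "heard" : PP/N
          [5,6] "on" : (N/NP)\(PP/N)
        [6,7] "this" : NP

[0,1] N\NP  lex  "river"
[1,2] (S/N)\(N\NP)  lex  "map"
[0,2] S/N  <  k=1
[2,3] N/PP  lex  "every"
[3,4] (N\(N/PP))/N  lex  "built"
[4,5] PP/N  lex  "heard"
[5,6] (N/NP)\(PP/N)  lex  "on"
[4,6] N/NP  <  k=5
[6,7] NP  lex  "this"
[4,7] N  >  k=6
[3,7] N\(N/PP)  >  k=4
[2,7] N  <  k=3
[0,7] S  >  k=2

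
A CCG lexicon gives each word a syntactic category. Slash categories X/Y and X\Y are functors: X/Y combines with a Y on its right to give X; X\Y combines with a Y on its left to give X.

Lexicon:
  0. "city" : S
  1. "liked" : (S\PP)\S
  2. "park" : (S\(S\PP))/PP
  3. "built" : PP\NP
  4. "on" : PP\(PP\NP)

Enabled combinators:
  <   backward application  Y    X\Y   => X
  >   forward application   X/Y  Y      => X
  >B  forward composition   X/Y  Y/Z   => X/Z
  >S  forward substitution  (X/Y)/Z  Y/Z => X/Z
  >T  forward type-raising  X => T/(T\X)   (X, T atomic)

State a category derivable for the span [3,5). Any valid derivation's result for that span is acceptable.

[0,5] S   <
  [0,2] S\PP   <
    [0,1] "city" : S
    [1,2] "liked" : (S\PP)\S
  [2,5] S\(S\PP)   >
    [2,3] "park" : (S\(S\PP))/PP
    [3,5] PP   <
      [3,4] "built" : PP\NP
      [4,5] "on" : PP\(PP\NP)

PP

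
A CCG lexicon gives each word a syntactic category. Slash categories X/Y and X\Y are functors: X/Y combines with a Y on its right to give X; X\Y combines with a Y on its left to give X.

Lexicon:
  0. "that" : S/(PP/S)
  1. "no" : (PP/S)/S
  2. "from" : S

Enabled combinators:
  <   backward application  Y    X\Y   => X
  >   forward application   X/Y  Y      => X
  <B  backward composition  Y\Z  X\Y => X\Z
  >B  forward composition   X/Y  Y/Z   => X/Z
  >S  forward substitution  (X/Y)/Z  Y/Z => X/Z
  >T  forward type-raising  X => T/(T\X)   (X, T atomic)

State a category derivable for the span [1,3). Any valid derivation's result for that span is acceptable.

PP/S

[0,3] S   >
  [0,1] "that" : S/(PP/S)
  [1,3] PP/S   >
    [1,2] "no" : (PP/S)/S
    [2,3] "from" : S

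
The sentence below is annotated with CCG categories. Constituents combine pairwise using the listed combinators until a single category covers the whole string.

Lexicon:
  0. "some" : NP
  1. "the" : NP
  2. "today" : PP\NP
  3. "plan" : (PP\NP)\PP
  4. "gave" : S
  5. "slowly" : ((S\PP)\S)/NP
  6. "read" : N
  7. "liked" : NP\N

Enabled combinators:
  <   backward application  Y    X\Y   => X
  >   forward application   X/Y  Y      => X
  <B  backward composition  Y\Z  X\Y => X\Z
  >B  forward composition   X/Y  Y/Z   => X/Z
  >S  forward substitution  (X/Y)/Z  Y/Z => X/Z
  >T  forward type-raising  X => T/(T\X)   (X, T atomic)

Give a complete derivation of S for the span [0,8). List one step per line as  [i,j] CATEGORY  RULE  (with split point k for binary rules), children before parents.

[0,8] S   <
  [0,1] "some" : NP
  [1,8] S\NP   <B
    [1,4] PP\NP   <
      [1,3] PP   <
        [1,2] "the" : NP
        [2,3] "today" : PP\NP
      [3,4] "plan" : (PP\NP)\PP
    [4,8] S\PP   <
      [4,5] "gave" : S
      [5,8] (S\PP)\S   >
        [5,6] "slowly" : ((S\PP)\S)/NP
        [6,8] NP   >
          [6,7] NP/(NP\N)   >T
            [6,7] "read" : N
          [7,8] "liked" : NP\N

[0,1] NP  lex  "some"
[1,2] NP  lex  "the"
[2,3] PP\NP  lex  "today"
[1,3] PP  <  k=2
[3,4] (PP\NP)\PP  lex  "plan"
[1,4] PP\NP  <  k=3
[4,5] S  lex  "gave"
[5,6] ((S\PP)\S)/NP  lex  "slowly"
[6,7] N  lex  "read"
[6,7] NP/(NP\N)  >T
[7,8] NP\N  lex  "liked"
[6,8] NP  >  k=7
[5,8] (S\PP)\S  >  k=6
[4,8] S\PP  <  k=5
[1,8] S\NP  <B  k=4
[0,8] S  <  k=1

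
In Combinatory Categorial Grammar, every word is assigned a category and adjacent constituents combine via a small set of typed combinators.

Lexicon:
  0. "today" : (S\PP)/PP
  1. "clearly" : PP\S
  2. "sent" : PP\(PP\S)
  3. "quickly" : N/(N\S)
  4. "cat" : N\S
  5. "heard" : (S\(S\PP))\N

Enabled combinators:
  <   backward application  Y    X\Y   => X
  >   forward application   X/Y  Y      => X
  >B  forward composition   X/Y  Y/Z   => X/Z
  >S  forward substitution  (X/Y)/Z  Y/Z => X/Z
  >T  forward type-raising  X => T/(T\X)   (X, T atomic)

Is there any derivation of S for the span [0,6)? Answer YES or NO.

[0,6] S   <
  [0,3] S\PP   >
    [0,1] "today" : (S\PP)/PP
    [1,3] PP   <
      [1,2] "clearly" : PP\S
      [2,3] "sent" : PP\(PP\S)
  [3,6] S\(S\PP)   <
    [3,5] N   >
      [3,4] "quickly" : N/(N\S)
      [4,5] "cat" : N\S
    [5,6] "heard" : (S\(S\PP))\N

YES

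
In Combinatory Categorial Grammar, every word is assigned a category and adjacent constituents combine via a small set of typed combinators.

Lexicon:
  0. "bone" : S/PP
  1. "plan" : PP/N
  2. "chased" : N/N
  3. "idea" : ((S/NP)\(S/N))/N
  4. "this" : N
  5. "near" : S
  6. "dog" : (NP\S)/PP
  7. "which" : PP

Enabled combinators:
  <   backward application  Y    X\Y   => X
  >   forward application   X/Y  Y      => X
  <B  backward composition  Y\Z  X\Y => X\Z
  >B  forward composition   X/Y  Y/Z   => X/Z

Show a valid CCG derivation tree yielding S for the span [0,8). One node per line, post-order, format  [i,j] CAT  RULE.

[0,8] S   >
  [0,5] S/NP   <
    [0,3] S/N   >B
      [0,2] S/N   >B
        [0,1] "bone" : S/PP
        [1,2] "plan" : PP/N
      [2,3] "chased" : N/N
    [3,5] (S/NP)\(S/N)   >
      [3,4] "idea" : ((S/NP)\(S/N))/N
      [4,5] "this" : N
  [5,8] NP   <
    [5,6] "near" : S
    [6,8] NP\S   >
      [6,7] "dog" : (NP\S)/PP
      [7,8] "which" : PP

[0,1] S/PP  lex  "bone"
[1,2] PP/N  lex  "plan"
[0,2] S/N  >B  k=1
[2,3] N/N  lex  "chased"
[0,3] S/N  >B  k=2
[3,4] ((S/NP)\(S/N))/N  lex  "idea"
[4,5] N  lex  "this"
[3,5] (S/NP)\(S/N)  >  k=4
[0,5] S/NP  <  k=3
[5,6] S  lex  "near"
[6,7] (NP\S)/PP  lex  "dog"
[7,8] PP  lex  "which"
[6,8] NP\S  >  k=7
[5,8] NP  <  k=6
[0,8] S  >  k=5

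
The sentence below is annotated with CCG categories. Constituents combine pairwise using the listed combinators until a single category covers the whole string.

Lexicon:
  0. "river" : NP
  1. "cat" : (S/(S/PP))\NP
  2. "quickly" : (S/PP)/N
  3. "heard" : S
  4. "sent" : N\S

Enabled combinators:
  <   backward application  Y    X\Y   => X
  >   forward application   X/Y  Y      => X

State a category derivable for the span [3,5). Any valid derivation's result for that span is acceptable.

[0,5] S   >
  [0,2] S/(S/PP)   <
    [0,1] "river" : NP
    [1,2] "cat" : (S/(S/PP))\NP
  [2,5] S/PP   >
    [2,3] "quickly" : (S/PP)/N
    [3,5] N   <
      [3,4] "heard" : S
      [4,5] "sent" : N\S

N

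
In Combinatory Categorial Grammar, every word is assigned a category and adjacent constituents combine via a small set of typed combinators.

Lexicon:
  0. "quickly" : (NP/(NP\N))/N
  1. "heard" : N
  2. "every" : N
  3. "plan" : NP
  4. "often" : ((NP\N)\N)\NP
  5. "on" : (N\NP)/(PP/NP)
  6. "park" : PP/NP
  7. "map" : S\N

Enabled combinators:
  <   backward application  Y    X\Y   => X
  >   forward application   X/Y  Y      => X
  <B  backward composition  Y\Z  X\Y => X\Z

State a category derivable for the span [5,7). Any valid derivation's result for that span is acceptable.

[0,8] S   <
  [0,7] N   <
    [0,5] NP   >
      [0,2] NP/(NP\N)   >
        [0,1] "quickly" : (NP/(NP\N))/N
        [1,2] "heard" : N
      [2,5] NP\N   <
        [2,3] "every" : N
        [3,5] (NP\N)\N   <
          [3,4] "plan" : NP
          [4,5] "often" : ((NP\N)\N)\NP
    [5,7] N\NP   >
      [5,6] "on" : (N\NP)/(PP/NP)
      [6,7] "park" : PP/NP
  [7,8] "map" : S\N

N\NP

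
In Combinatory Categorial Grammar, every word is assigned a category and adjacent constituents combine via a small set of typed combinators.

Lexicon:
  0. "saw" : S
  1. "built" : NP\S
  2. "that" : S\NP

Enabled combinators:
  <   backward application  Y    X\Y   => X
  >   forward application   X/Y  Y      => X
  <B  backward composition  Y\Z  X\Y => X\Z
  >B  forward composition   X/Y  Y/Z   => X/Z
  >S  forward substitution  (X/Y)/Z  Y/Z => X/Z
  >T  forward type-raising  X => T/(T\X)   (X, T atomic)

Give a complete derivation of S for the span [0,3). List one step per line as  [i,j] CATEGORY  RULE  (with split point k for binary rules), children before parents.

[0,3] S   <
  [0,2] NP   <
    [0,1] "saw" : S
    [1,2] "built" : NP\S
  [2,3] "that" : S\NP

[0,1] S  lex  "saw"
[1,2] NP\S  lex  "built"
[0,2] NP  <  k=1
[2,3] S\NP  lex  "that"
[0,3] S  <  k=2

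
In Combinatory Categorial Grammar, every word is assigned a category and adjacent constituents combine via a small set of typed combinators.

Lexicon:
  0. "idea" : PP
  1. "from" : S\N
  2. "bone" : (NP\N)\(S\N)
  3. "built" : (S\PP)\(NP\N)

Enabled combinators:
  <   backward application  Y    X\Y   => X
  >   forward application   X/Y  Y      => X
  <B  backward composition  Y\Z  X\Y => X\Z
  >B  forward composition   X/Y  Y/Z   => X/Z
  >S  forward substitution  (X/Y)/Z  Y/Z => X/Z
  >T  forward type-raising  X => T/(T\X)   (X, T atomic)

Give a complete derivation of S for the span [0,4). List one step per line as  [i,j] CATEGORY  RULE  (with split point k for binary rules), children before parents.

[0,4] S   >
  [0,1] S/(S\PP)   >T
    [0,1] "idea" : PP
  [1,4] S\PP   <
    [1,3] NP\N   <
      [1,2] "from" : S\N
      [2,3] "bone" : (NP\N)\(S\N)
    [3,4] "built" : (S\PP)\(NP\N)

[0,1] PP  lex  "idea"
[0,1] S/(S\PP)  >T
[1,2] S\N  lex  "from"
[2,3] (NP\N)\(S\N)  lex  "bone"
[1,3] NP\N  <  k=2
[3,4] (S\PP)\(NP\N)  lex  "built"
[1,4] S\PP  <  k=3
[0,4] S  >  k=1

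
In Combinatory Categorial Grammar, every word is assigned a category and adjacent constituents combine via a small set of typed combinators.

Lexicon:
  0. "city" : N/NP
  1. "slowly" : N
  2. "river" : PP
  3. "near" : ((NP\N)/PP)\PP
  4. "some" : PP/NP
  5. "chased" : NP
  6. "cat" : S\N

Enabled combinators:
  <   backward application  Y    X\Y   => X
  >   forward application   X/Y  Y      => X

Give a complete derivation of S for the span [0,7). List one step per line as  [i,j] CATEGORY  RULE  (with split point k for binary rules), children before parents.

[0,1] N/NP  lex  "city"
[1,2] N  lex  "slowly"
[2,3] PP  lex  "river"
[3,4] ((NP\N)/PP)\PP  lex  "near"
[2,4] (NP\N)/PP  <  k=3
[4,5] PP/NP  lex  "some"
[5,6] NP  lex  "chased"
[4,6] PP  >  k=5
[2,6] NP\N  >  k=4
[1,6] NP  <  k=2
[0,6] N  >  k=1
[6,7] S\N  lex  "cat"
[0,7] S  <  k=6

[0,7] S   <
  [0,6] N   >
    [0,1] "city" : N/NP
    [1,6] NP   <
      [1,2] "slowly" : N
      [2,6] NP\N   >
        [2,4] (NP\N)/PP   <
          [2,3] "river" : PP
          [3,4] "near" : ((NP\N)/PP)\PP
        [4,6] PP   >
          [4,5] "some" : PP/NP
          [5,6] "chased" : NP
  [6,7] "cat" : S\N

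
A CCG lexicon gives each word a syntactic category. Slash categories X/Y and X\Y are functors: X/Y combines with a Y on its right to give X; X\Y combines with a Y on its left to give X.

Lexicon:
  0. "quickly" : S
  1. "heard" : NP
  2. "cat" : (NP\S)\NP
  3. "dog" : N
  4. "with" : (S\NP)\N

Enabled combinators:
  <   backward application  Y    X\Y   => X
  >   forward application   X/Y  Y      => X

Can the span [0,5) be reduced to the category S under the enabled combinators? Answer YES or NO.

[0,5] S   <
  [0,3] NP   <
    [0,1] "quickly" : S
    [1,3] NP\S   <
      [1,2] "heard" : NP
      [2,3] "cat" : (NP\S)\NP
  [3,5] S\NP   <
    [3,4] "dog" : N
    [4,5] "with" : (S\NP)\N

YES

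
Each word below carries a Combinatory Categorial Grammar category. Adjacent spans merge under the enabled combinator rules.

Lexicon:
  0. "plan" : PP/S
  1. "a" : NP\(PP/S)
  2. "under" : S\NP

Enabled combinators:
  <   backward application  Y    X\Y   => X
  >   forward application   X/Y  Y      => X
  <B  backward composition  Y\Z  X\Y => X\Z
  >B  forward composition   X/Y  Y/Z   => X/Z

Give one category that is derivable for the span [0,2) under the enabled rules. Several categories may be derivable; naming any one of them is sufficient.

[0,3] S   <
  [0,2] NP   <
    [0,1] "plan" : PP/S
    [1,2] "a" : NP\(PP/S)
  [2,3] "under" : S\NP

NP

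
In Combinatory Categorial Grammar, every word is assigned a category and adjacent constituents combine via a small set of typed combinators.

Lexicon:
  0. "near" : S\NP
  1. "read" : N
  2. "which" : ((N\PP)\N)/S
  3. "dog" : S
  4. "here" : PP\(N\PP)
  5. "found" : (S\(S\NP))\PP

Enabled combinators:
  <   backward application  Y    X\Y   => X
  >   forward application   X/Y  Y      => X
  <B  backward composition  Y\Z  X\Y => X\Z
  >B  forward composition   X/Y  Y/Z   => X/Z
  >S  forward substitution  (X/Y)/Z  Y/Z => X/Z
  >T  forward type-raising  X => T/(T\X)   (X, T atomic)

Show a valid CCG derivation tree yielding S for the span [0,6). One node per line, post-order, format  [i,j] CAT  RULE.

[0,6] S   <
  [0,1] "near" : S\NP
  [1,6] S\(S\NP)   <
    [1,5] PP   >
      [1,2] PP/(PP\N)   >T
        [1,2] "read" : N
      [2,5] PP\N   <B
        [2,4] (N\PP)\N   >
          [2,3] "which" : ((N\PP)\N)/S
          [3,4] "dog" : S
        [4,5] "here" : PP\(N\PP)
    [5,6] "found" : (S\(S\NP))\PP

[0,1] S\NP  lex  "near"
[1,2] N  lex  "read"
[1,2] PP/(PP\N)  >T
[2,3] ((N\PP)\N)/S  lex  "which"
[3,4] S  lex  "dog"
[2,4] (N\PP)\N  >  k=3
[4,5] PP\(N\PP)  lex  "here"
[2,5] PP\N  <B  k=4
[1,5] PP  >  k=2
[5,6] (S\(S\NP))\PP  lex  "found"
[1,6] S\(S\NP)  <  k=5
[0,6] S  <  k=1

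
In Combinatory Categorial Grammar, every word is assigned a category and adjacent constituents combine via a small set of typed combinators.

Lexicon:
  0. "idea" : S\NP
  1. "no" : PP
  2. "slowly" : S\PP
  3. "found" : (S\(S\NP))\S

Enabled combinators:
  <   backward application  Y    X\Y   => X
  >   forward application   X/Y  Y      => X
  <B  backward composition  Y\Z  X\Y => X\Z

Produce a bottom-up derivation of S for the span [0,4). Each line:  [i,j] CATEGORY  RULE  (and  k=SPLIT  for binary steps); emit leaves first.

[0,4] S   <
  [0,1] "idea" : S\NP
  [1,4] S\(S\NP)   <
    [1,3] S   <
      [1,2] "no" : PP
      [2,3] "slowly" : S\PP
    [3,4] "found" : (S\(S\NP))\S

[0,1] S\NP  lex  "idea"
[1,2] PP  lex  "no"
[2,3] S\PP  lex  "slowly"
[1,3] S  <  k=2
[3,4] (S\(S\NP))\S  lex  "found"
[1,4] S\(S\NP)  <  k=3
[0,4] S  <  k=1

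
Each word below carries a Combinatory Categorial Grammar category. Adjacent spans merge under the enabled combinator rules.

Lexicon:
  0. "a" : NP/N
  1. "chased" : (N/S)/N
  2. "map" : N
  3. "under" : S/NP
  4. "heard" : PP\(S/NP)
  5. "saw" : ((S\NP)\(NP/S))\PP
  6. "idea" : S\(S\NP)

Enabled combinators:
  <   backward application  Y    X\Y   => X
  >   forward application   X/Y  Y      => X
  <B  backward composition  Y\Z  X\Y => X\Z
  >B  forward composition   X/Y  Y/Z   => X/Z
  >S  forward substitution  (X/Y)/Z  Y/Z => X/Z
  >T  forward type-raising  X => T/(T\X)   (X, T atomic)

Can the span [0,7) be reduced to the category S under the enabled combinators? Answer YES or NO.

YES

[0,7] S   <
  [0,6] S\NP   <
    [0,3] NP/S   >B
      [0,1] "a" : NP/N
      [1,3] N/S   >
        [1,2] "chased" : (N/S)/N
        [2,3] "map" : N
    [3,6] (S\NP)\(NP/S)   <
      [3,5] PP   <
        [3,4] "under" : S/NP
        [4,5] "heard" : PP\(S/NP)
      [5,6] "saw" : ((S\NP)\(NP/S))\PP
  [6,7] "idea" : S\(S\NP)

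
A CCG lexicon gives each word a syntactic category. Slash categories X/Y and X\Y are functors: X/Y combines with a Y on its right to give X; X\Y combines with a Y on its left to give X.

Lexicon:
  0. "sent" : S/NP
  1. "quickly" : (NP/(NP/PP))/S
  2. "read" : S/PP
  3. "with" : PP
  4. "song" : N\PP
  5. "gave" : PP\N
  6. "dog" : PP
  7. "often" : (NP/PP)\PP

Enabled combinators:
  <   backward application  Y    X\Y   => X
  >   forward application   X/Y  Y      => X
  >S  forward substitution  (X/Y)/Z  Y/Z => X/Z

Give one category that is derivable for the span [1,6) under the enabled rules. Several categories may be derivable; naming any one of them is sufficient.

NP/(NP/PP)

[0,8] S   >
  [0,1] "sent" : S/NP
  [1,8] NP   >
    [1,6] NP/(NP/PP)   >
      [1,2] "quickly" : (NP/(NP/PP))/S
      [2,6] S   >
        [2,3] "read" : S/PP
        [3,6] PP   <
          [3,5] N   <
            [3,4] "with" : PP
            [4,5] "song" : N\PP
          [5,6] "gave" : PP\N
    [6,8] NP/PP   <
      [6,7] "dog" : PP
      [7,8] "often" : (NP/PP)\PP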